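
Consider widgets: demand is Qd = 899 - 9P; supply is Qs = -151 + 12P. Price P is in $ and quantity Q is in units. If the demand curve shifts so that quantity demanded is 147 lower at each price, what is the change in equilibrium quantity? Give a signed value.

ΔQ = -84

The market clears where 899 - 9P = -151 + 12P. Rearranging, 21P = 1050, hence P* = 50.
Substitute back: Q* = 899 - 9(50) = 449.
After the shift, demand is Qd = 752 - 9P.
Re-solving, 21P = 903 gives P = 43 and Q = 365.
ΔQ = 365 - 449 = -84.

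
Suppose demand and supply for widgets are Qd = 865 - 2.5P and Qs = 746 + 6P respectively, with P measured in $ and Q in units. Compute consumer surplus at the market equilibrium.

Consumer surplus = 137780

Equating demand and supply, 865 - 2.5P = 746 + 6P gives 8.5P = 119, so P* = 14.
From the demand curve, Q* = 865 - 2.5(14) = 830.
Demand choke price (Qd = 0): P = 865/2.5 = 346. Consumer surplus = ½ × (346 - 14) × 830 = 137780.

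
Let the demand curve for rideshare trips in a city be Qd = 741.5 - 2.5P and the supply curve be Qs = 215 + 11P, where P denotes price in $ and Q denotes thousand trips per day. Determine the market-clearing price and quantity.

The market clears where 741.5 - 2.5P = 215 + 11P. Rearranging, 13.5P = 526.5, hence P* = 39.
Plugging P* into demand: Q* = 741.5 - 2.5(39) = 644.

P* = 39, Q* = 644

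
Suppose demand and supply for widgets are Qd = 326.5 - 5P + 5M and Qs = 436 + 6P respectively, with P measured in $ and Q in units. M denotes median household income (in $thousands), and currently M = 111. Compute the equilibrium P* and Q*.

P* = 40.5, Q* = 679

With M = 111, demand is Qd = 881.5 - 5P.
Equating demand and supply, 881.5 - 5P = 436 + 6P gives 11P = 445.5, so P* = 40.5.
Plugging P* into demand: Q* = 881.5 - 5(40.5) = 679.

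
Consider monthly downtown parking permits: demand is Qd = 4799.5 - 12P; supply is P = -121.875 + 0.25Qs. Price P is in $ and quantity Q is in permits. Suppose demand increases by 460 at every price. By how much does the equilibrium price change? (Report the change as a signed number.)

Solving each curve for Q: Qs = 487.5 + 4P.
Equating demand and supply, 4799.5 - 12P = 487.5 + 4P gives 16P = 4312, so P* = 269.5.
From the demand curve, Q* = 4799.5 - 12(269.5) = 1565.5.
After the shift, demand is Qd = 5259.5 - 12P.
Re-solving, 16P = 4772 gives P = 298.25 and Q = 1680.5.
ΔP = 298.25 - 269.5 = 28.75.

ΔP = 28.75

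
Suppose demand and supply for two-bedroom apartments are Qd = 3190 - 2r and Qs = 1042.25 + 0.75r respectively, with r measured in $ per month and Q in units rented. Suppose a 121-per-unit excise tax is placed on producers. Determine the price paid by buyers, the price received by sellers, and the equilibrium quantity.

Producers keep r_s = r_b - 121 per unit, so supply in terms of the buyer price is Qs = 951.5 + 0.75r_b.
Market clearing requires 3190 - 2r_b = 951.5 + 0.75r_b; hence 2238.5 = 2.75r_b and r_b = 814.
So r_s = 693 and the quantity traded is Q = 3190 - 2(814) = 1562.

r_b = 814, r_s = 693, Q = 1562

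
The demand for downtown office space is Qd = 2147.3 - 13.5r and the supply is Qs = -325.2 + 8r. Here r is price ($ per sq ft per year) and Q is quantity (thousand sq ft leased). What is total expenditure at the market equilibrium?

Equating demand and supply, 2147.3 - 13.5r = -325.2 + 8r gives 21.5r = 2472.5, so r* = 115.
Substitute back: Q* = 2147.3 - 13.5(115) = 594.8.
Total expenditure = r* × Q* = 115 × 594.8 = 68402.

Total expenditure = 68402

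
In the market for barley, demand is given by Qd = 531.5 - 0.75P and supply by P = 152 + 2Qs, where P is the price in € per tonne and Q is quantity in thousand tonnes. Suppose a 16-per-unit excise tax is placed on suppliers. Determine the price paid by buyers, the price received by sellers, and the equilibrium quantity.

P_b = 492.4, P_s = 476.4, Q = 162.2

Inverting to quantity form: Qs = -76 + 0.5P.
The tax drives a wedge P_b - P_s = 16. Substituting P_s = P_b - 16 into supply: Qs = -84 + 0.5P_b.
Set Qd = Qs: 531.5 - 0.75P_b = -84 + 0.5P_b, so 615.5 = 1.25P_b and P_b = 492.4.
So P_s = 476.4 and the quantity traded is Q = 531.5 - 0.75(492.4) = 162.2.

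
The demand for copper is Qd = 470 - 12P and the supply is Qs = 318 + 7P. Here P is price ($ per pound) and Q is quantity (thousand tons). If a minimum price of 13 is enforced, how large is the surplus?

Surplus = 95

Evaluating both curves at the floor price 13 gives Qd = 314, Qs = 409.
Surplus = Qs - Qd = 409 - 314 = 95.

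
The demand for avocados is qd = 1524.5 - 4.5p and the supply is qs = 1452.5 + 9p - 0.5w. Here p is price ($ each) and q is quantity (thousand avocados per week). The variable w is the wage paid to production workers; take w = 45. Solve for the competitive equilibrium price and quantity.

With w = 45, supply is qs = 1430 + 9p.
Equating demand and supply, 1524.5 - 4.5p = 1430 + 9p gives 13.5p = 94.5, so p* = 7.
Plugging p* into demand: q* = 1524.5 - 4.5(7) = 1493.

p* = 7, q* = 1493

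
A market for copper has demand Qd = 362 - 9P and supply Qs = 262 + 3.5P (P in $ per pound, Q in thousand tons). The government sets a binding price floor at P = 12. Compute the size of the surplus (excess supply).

Surplus = 50

With P fixed at 12, quantity demanded is 254 and quantity supplied is 304.
Surplus = Qs - Qd = 304 - 254 = 50.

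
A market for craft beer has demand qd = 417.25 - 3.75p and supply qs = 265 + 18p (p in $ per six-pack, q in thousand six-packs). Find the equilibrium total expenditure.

At equilibrium qd = qs, so 417.25 - 3.75p = 265 + 18p; collecting terms, 152.25 = 21.75p and p* = 7.
From the demand curve, q* = 417.25 - 3.75(7) = 391.
Total expenditure = p* × q* = 7 × 391 = 2737.

Total expenditure = 2737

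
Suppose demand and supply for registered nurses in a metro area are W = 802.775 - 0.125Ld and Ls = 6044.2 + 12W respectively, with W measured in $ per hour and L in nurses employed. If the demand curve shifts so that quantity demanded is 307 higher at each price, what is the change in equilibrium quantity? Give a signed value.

ΔL = 184.2

Inverting to quantity form: Ld = 6422.2 - 8W.
At equilibrium Ld = Ls, so 6422.2 - 8W = 6044.2 + 12W; collecting terms, 378 = 20W and W* = 18.9.
From the demand curve, L* = 6422.2 - 8(18.9) = 6271.
After the shift, demand is Ld = 6729.2 - 8W.
New equilibrium: 685 = 20W, so W = 34.25 and L = 6455.2.
ΔL = 6455.2 - 6271 = 184.2.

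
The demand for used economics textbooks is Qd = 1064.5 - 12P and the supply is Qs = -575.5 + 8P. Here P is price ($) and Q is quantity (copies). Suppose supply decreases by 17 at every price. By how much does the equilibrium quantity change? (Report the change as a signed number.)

ΔQ = -10.2

Set Qd = Qs: 1064.5 - 12P = -575.5 + 8P, so 1640 = 20P and P* = 82.
From the demand curve, Q* = 1064.5 - 12(82) = 80.5.
After the shift, supply is Qs = -592.5 + 8P.
The new intersection has 1657 = 20P, i.e. P = 82.85, Q = 70.3.
ΔQ = 70.3 - 80.5 = -10.2.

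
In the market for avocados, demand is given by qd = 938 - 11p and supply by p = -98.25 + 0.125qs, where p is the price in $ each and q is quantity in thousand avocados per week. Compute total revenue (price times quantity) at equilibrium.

Rewriting in direct form: qs = 786 + 8p.
Equating demand and supply, 938 - 11p = 786 + 8p gives 19p = 152, so p* = 8.
Plugging p* into demand: q* = 938 - 11(8) = 850.
Total revenue = p* × q* = 8 × 850 = 6800.

Total revenue = 6800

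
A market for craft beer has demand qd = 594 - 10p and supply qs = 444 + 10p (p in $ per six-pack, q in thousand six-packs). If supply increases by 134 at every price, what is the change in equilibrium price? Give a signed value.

Δp = -6.7

At equilibrium qd = qs, so 594 - 10p = 444 + 10p; collecting terms, 150 = 20p and p* = 7.5.
Then q* = 594 - 10(7.5) = 519.
After the shift, supply is qs = 578 + 10p.
Re-solving, 20p = 16 gives p = 0.8 and q = 586.
Δp = 0.8 - 7.5 = -6.7.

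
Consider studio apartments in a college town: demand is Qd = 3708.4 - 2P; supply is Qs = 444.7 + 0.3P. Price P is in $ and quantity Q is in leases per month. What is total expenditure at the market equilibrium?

Total expenditure = 1235097.6

Set Qd = Qs: 3708.4 - 2P = 444.7 + 0.3P, so 3263.7 = 2.3P and P* = 1419.
Plugging P* into demand: Q* = 3708.4 - 2(1419) = 870.4.
Total expenditure = P* × Q* = 1419 × 870.4 = 1235097.6.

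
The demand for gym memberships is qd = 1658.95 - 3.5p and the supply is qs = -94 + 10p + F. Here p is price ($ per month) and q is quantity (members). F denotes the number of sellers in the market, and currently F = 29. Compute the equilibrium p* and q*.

With F = 29, supply is qs = -65 + 10p.
The market clears where 1658.95 - 3.5p = -65 + 10p. Rearranging, 13.5p = 1723.95, hence p* = 127.7.
Substitute back: q* = 1658.95 - 3.5(127.7) = 1212.

p* = 127.7, q* = 1212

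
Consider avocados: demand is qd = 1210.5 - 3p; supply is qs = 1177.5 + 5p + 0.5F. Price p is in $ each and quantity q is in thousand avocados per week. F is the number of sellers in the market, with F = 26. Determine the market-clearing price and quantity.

With F = 26, supply is qs = 1190.5 + 5p.
Equating demand and supply, 1210.5 - 3p = 1190.5 + 5p gives 8p = 20, so p* = 2.5.
Then q* = 1210.5 - 3(2.5) = 1203.

p* = 2.5, q* = 1203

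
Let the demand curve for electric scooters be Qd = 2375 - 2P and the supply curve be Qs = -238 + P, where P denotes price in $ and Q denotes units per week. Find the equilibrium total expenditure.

Equating demand and supply, 2375 - 2P = -238 + P gives 3P = 2613, so P* = 871.
Then Q* = 2375 - 2(871) = 633.
Total expenditure = P* × Q* = 871 × 633 = 551343.

Total expenditure = 551343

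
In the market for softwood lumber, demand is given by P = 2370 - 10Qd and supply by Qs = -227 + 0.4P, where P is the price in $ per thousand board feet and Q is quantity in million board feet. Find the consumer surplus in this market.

Consumer surplus = 103968.2

Inverting to quantity form: Qd = 237 - 0.1P.
At equilibrium Qd = Qs, so 237 - 0.1P = -227 + 0.4P; collecting terms, 464 = 0.5P and P* = 928.
Then Q* = 237 - 0.1(928) = 144.2.
Demand choke price (Qd = 0): P = 237/0.1 = 2370. Consumer surplus = ½ × (2370 - 928) × 144.2 = 103968.2.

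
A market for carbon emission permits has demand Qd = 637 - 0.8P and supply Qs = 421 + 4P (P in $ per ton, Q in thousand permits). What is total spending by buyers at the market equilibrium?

The market clears where 637 - 0.8P = 421 + 4P. Rearranging, 4.8P = 216, hence P* = 45.
From the demand curve, Q* = 637 - 0.8(45) = 601.
Total spending by buyers = P* × Q* = 45 × 601 = 27045.

Total spending by buyers = 27045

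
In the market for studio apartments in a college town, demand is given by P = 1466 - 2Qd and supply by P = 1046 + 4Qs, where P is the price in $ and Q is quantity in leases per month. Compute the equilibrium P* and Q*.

Solving each curve for Q: Qd = 733 - 0.5P and Qs = -261.5 + 0.25P.
At equilibrium Qd = Qs, so 733 - 0.5P = -261.5 + 0.25P; collecting terms, 994.5 = 0.75P and P* = 1326.
Plugging P* into demand: Q* = 733 - 0.5(1326) = 70.

P* = 1326, Q* = 70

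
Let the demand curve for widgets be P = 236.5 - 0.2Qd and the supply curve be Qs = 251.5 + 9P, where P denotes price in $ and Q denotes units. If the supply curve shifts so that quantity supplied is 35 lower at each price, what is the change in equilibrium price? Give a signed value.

ΔP = 2.5

Solving each curve for Q: Qd = 1182.5 - 5P.
Equating demand and supply, 1182.5 - 5P = 251.5 + 9P gives 14P = 931, so P* = 66.5.
Substitute back: Q* = 1182.5 - 5(66.5) = 850.
After the shift, supply is Qs = 216.5 + 9P.
Re-solving, 14P = 966 gives P = 69 and Q = 837.5.
ΔP = 69 - 66.5 = 2.5.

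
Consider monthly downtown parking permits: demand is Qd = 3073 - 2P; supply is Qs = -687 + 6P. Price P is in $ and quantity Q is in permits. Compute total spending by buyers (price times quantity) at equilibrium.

Total spending by buyers = 1002510

Equating demand and supply, 3073 - 2P = -687 + 6P gives 8P = 3760, so P* = 470.
Plugging P* into demand: Q* = 3073 - 2(470) = 2133.
Total spending by buyers = P* × Q* = 470 × 2133 = 1002510.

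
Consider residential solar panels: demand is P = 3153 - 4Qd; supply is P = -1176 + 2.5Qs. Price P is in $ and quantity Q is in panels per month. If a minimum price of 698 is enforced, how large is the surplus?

Surplus = 135.85

Inverting to quantity form: Qd = 788.25 - 0.25P and Qs = 470.4 + 0.4P.
With P fixed at 698, quantity demanded is 613.75 and quantity supplied is 749.6.
Surplus = Qs - Qd = 749.6 - 613.75 = 135.85.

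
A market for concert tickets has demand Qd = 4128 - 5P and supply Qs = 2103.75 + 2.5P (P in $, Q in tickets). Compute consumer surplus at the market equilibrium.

Consumer surplus = 772006.225

At equilibrium Qd = Qs, so 4128 - 5P = 2103.75 + 2.5P; collecting terms, 2024.25 = 7.5P and P* = 269.9.
Substitute back: Q* = 4128 - 5(269.9) = 2778.5.
Demand choke price (Qd = 0): P = 4128/5 = 825.6. Consumer surplus = ½ × (825.6 - 269.9) × 2778.5 = 772006.225.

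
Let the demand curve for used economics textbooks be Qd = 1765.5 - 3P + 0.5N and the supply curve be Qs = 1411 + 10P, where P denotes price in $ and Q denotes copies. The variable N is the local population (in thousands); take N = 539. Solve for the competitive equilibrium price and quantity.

P* = 48, Q* = 1891

With N = 539, demand is Qd = 2035 - 3P.
The market clears where 2035 - 3P = 1411 + 10P. Rearranging, 13P = 624, hence P* = 48.
From the demand curve, Q* = 2035 - 3(48) = 1891.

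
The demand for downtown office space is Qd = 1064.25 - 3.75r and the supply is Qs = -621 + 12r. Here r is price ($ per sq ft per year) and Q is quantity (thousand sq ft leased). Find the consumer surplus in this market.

Consumer surplus = 58609.2

The market clears where 1064.25 - 3.75r = -621 + 12r. Rearranging, 15.75r = 1685.25, hence r* = 107.
Substitute back: Q* = 1064.25 - 3.75(107) = 663.
Demand choke price (Qd = 0): r = 1064.25/3.75 = 283.8. Consumer surplus = ½ × (283.8 - 107) × 663 = 58609.2.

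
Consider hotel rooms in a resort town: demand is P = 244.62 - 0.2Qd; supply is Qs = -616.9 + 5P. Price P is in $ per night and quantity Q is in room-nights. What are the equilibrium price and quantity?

P* = 184, Q* = 303.1

Inverting to quantity form: Qd = 1223.1 - 5P.
Set Qd = Qs: 1223.1 - 5P = -616.9 + 5P, so 1840 = 10P and P* = 184.
Substitute back: Q* = 1223.1 - 5(184) = 303.1.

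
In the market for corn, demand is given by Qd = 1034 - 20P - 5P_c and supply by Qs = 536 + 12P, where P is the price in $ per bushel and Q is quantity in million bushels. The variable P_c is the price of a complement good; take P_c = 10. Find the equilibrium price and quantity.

P* = 14, Q* = 704

With P_c = 10, demand is Qd = 984 - 20P.
Equating demand and supply, 984 - 20P = 536 + 12P gives 32P = 448, so P* = 14.
Plugging P* into demand: Q* = 984 - 20(14) = 704.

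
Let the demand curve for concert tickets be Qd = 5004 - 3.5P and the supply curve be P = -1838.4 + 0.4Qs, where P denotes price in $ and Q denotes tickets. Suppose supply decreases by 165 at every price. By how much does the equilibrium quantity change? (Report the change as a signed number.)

Rewriting in direct form: Qs = 4596 + 2.5P.
Equating demand and supply, 5004 - 3.5P = 4596 + 2.5P gives 6P = 408, so P* = 68.
Substitute back: Q* = 5004 - 3.5(68) = 4766.
After the shift, supply is Qs = 4431 + 2.5P.
The new intersection has 573 = 6P, i.e. P = 95.5, Q = 4669.75.
ΔQ = 4669.75 - 4766 = -96.25.

ΔQ = -96.25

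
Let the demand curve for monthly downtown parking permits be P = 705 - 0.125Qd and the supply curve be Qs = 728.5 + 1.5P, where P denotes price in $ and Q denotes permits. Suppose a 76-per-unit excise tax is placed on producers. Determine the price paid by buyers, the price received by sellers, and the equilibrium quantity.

In direct form, Qd = 5640 - 8P.
Producers keep P_s = P_b - 76 per unit, so supply in terms of the buyer price is Qs = 614.5 + 1.5P_b.
Market clearing requires 5640 - 8P_b = 614.5 + 1.5P_b; hence 5025.5 = 9.5P_b and P_b = 529.
So P_s = 453 and the quantity traded is Q = 5640 - 8(529) = 1408.

P_b = 529, P_s = 453, Q = 1408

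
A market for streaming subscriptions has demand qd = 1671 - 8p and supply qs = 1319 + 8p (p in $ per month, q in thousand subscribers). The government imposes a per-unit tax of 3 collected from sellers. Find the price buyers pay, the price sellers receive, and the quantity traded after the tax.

With a tax of 3 on sellers, they supply based on the net price p_s = p_b - 3, so qs = 1295 + 8p_b.
Market clearing requires 1671 - 8p_b = 1295 + 8p_b; hence 376 = 16p_b and p_b = 23.5.
Then p_s = 23.5 - 3 = 20.5 and q = 1671 - 8(23.5) = 1483.

p_b = 23.5, p_s = 20.5, q = 1483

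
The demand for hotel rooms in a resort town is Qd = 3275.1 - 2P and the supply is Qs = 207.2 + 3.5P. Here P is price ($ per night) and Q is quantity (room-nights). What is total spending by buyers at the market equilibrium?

At equilibrium Qd = Qs, so 3275.1 - 2P = 207.2 + 3.5P; collecting terms, 3067.9 = 5.5P and P* = 557.8.
From the demand curve, Q* = 3275.1 - 2(557.8) = 2159.5.
Total spending by buyers = P* × Q* = 557.8 × 2159.5 = 1204569.1.

Total spending by buyers = 1204569.1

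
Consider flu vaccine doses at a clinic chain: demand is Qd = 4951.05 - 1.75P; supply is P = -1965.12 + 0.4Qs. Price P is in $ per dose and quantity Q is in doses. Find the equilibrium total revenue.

In direct form, Qs = 4912.8 + 2.5P.
Set Qd = Qs: 4951.05 - 1.75P = 4912.8 + 2.5P, so 38.25 = 4.25P and P* = 9.
Then Q* = 4951.05 - 1.75(9) = 4935.3.
Total revenue = P* × Q* = 9 × 4935.3 = 44417.7.

Total revenue = 44417.7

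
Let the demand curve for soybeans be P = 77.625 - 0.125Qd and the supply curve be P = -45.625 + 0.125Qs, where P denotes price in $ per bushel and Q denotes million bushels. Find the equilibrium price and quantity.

Rewriting in direct form: Qd = 621 - 8P and Qs = 365 + 8P.
The market clears where 621 - 8P = 365 + 8P. Rearranging, 16P = 256, hence P* = 16.
From the demand curve, Q* = 621 - 8(16) = 493.

P* = 16, Q* = 493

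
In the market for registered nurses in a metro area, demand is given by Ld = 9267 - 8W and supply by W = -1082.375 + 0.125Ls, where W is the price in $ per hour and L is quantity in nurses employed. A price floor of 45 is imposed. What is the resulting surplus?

Surplus = 112

Inverting to quantity form: Ls = 8659 + 8W.
Evaluating both curves at the floor price 45 gives Ld = 8907, Ls = 9019.
Surplus = Ls - Ld = 9019 - 8907 = 112.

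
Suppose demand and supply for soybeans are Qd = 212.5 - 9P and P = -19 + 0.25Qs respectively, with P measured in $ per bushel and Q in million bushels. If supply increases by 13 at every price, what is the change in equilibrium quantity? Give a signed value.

ΔQ = 9

Inverting to quantity form: Qs = 76 + 4P.
Set Qd = Qs: 212.5 - 9P = 76 + 4P, so 136.5 = 13P and P* = 10.5.
Substitute back: Q* = 212.5 - 9(10.5) = 118.
After the shift, supply is Qs = 89 + 4P.
The new intersection has 123.5 = 13P, i.e. P = 9.5, Q = 127.
ΔQ = 127 - 118 = 9.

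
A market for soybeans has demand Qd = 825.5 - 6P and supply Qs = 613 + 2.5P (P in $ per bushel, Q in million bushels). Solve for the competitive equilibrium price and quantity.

P* = 25, Q* = 675.5

Equating demand and supply, 825.5 - 6P = 613 + 2.5P gives 8.5P = 212.5, so P* = 25.
Plugging P* into demand: Q* = 825.5 - 6(25) = 675.5.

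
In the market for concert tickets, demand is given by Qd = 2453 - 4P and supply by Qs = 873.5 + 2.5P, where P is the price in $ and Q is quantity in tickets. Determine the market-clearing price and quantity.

P* = 243, Q* = 1481

Set Qd = Qs: 2453 - 4P = 873.5 + 2.5P, so 1579.5 = 6.5P and P* = 243.
Then Q* = 2453 - 4(243) = 1481.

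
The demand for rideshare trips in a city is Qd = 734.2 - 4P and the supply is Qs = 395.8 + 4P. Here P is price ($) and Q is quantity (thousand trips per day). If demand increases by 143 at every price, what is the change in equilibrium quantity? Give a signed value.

ΔQ = 71.5

The market clears where 734.2 - 4P = 395.8 + 4P. Rearranging, 8P = 338.4, hence P* = 42.3.
Then Q* = 734.2 - 4(42.3) = 565.
After the shift, demand is Qd = 877.2 - 4P.
Re-solving, 8P = 481.4 gives P = 60.175 and Q = 636.5.
ΔQ = 636.5 - 565 = 71.5.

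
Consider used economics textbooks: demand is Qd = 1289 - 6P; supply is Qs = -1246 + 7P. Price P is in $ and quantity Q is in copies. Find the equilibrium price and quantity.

Equating demand and supply, 1289 - 6P = -1246 + 7P gives 13P = 2535, so P* = 195.
From the demand curve, Q* = 1289 - 6(195) = 119.

P* = 195, Q* = 119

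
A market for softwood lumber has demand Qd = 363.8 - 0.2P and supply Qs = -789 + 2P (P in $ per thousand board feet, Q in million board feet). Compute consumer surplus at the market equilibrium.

Consumer surplus = 167702.5

Equating demand and supply, 363.8 - 0.2P = -789 + 2P gives 2.2P = 1152.8, so P* = 524.
Then Q* = 363.8 - 0.2(524) = 259.
Demand choke price (Qd = 0): P = 363.8/0.2 = 1819. Consumer surplus = ½ × (1819 - 524) × 259 = 167702.5.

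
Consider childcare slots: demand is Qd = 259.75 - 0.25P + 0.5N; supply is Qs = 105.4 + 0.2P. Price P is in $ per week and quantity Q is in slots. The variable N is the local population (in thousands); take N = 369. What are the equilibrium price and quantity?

With N = 369, demand is Qd = 444.25 - 0.25P.
Set Qd = Qs: 444.25 - 0.25P = 105.4 + 0.2P, so 338.85 = 0.45P and P* = 753.
Substitute back: Q* = 444.25 - 0.25(753) = 256.

P* = 753, Q* = 256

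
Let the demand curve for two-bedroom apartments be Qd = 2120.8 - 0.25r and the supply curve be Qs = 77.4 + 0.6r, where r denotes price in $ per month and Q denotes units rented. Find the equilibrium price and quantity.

r* = 2404, Q* = 1519.8

Equating demand and supply, 2120.8 - 0.25r = 77.4 + 0.6r gives 0.85r = 2043.4, so r* = 2404.
Plugging r* into demand: Q* = 2120.8 - 0.25(2404) = 1519.8.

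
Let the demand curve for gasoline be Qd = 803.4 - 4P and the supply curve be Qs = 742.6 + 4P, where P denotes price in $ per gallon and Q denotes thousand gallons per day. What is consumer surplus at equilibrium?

Consumer surplus = 74691.125

Equating demand and supply, 803.4 - 4P = 742.6 + 4P gives 8P = 60.8, so P* = 7.6.
Substitute back: Q* = 803.4 - 4(7.6) = 773.
Demand choke price (Qd = 0): P = 803.4/4 = 200.85. Consumer surplus = ½ × (200.85 - 7.6) × 773 = 74691.125.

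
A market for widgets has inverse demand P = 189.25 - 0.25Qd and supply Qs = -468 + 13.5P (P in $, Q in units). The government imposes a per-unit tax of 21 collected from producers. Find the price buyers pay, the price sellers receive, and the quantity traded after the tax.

Inverting to quantity form: Qd = 757 - 4P.
With a tax of 21 on producers, they supply based on the net price P_s = P_b - 21, so Qs = -751.5 + 13.5P_b.
Equate demand and the shifted supply: 757 - 4P_b = -751.5 + 13.5P_b, giving 17.5P_b = 1508.5, so P_b = 86.2.
So P_s = 65.2 and the quantity traded is Q = 757 - 4(86.2) = 412.2.

P_b = 86.2, P_s = 65.2, Q = 412.2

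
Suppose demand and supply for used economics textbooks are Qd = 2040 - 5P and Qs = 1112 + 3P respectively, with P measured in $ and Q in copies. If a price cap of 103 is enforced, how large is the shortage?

Evaluating both curves at the ceiling price 103 gives Qd = 1525, Qs = 1421.
Shortage = Qd - Qs = 1525 - 1421 = 104.

Shortage = 104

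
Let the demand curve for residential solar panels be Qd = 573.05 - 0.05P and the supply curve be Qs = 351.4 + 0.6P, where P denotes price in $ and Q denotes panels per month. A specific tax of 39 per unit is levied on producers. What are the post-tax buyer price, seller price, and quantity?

P_b = 377, P_s = 338, Q = 554.2

With a tax of 39 on producers, they supply based on the net price P_s = P_b - 39, so Qs = 328 + 0.6P_b.
Set Qd = Qs: 573.05 - 0.05P_b = 328 + 0.6P_b, so 245.05 = 0.65P_b and P_b = 377.
Then P_s = 377 - 39 = 338 and Q = 573.05 - 0.05(377) = 554.2.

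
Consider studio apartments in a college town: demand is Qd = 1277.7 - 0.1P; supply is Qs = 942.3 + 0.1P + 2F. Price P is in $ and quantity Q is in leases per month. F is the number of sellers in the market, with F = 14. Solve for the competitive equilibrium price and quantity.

P* = 1537, Q* = 1124

With F = 14, supply is Qs = 970.3 + 0.1P.
Equating demand and supply, 1277.7 - 0.1P = 970.3 + 0.1P gives 0.2P = 307.4, so P* = 1537.
Then Q* = 1277.7 - 0.1(1537) = 1124.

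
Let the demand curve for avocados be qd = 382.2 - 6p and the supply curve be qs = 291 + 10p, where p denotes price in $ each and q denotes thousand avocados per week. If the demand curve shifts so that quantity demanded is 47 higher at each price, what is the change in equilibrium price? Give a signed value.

Δp = 2.9375

At equilibrium qd = qs, so 382.2 - 6p = 291 + 10p; collecting terms, 91.2 = 16p and p* = 5.7.
Then q* = 382.2 - 6(5.7) = 348.
After the shift, demand is qd = 429.2 - 6p.
The new intersection has 138.2 = 16p, i.e. p = 8.6375, q = 377.375.
Δp = 8.6375 - 5.7 = 2.9375.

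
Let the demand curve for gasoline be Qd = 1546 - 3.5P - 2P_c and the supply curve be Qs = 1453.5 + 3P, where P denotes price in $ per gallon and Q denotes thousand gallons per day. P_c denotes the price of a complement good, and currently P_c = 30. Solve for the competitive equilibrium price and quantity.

With P_c = 30, demand is Qd = 1486 - 3.5P.
At equilibrium Qd = Qs, so 1486 - 3.5P = 1453.5 + 3P; collecting terms, 32.5 = 6.5P and P* = 5.
Then Q* = 1486 - 3.5(5) = 1468.5.

P* = 5, Q* = 1468.5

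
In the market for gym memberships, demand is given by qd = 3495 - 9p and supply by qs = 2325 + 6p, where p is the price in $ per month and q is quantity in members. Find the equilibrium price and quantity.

The market clears where 3495 - 9p = 2325 + 6p. Rearranging, 15p = 1170, hence p* = 78.
Substitute back: q* = 3495 - 9(78) = 2793.

p* = 78, q* = 2793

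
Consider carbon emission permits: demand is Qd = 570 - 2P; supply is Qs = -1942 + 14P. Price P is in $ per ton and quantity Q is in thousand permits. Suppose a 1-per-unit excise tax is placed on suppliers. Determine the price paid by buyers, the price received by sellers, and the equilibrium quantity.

P_b = 157.875, P_s = 156.875, Q = 254.25

The tax drives a wedge P_b - P_s = 1. Substituting P_s = P_b - 1 into supply: Qs = -1956 + 14P_b.
Equate demand and the shifted supply: 570 - 2P_b = -1956 + 14P_b, giving 16P_b = 2526, so P_b = 157.875.
So P_s = 156.875 and the quantity traded is Q = 570 - 2(157.875) = 254.25.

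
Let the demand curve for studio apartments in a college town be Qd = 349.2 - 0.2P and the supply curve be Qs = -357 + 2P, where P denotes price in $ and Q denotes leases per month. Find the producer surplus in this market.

Producer surplus = 20306.25

Equating demand and supply, 349.2 - 0.2P = -357 + 2P gives 2.2P = 706.2, so P* = 321.
Plugging P* into demand: Q* = 349.2 - 0.2(321) = 285.
Supply choke price (Qs = 0): P = 178.5. Producer surplus = ½ × (321 - 178.5) × 285 = 20306.25.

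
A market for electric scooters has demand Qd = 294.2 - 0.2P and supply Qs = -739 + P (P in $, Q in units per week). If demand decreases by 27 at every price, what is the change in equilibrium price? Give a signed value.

ΔP = -22.5

Equating demand and supply, 294.2 - 0.2P = -739 + P gives 1.2P = 1033.2, so P* = 861.
Substitute back: Q* = 294.2 - 0.2(861) = 122.
After the shift, demand is Qd = 267.2 - 0.2P.
New equilibrium: 1006.2 = 1.2P, so P = 838.5 and Q = 99.5.
ΔP = 838.5 - 861 = -22.5.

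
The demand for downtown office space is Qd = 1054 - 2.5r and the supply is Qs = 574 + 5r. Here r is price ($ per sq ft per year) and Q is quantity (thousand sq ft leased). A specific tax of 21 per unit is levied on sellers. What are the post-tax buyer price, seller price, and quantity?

r_b = 78, r_s = 57, Q = 859

Sellers keep r_s = r_b - 21 per unit, so supply in terms of the buyer price is Qs = 469 + 5r_b.
Market clearing requires 1054 - 2.5r_b = 469 + 5r_b; hence 585 = 7.5r_b and r_b = 78.
Then r_s = 78 - 21 = 57 and Q = 1054 - 2.5(78) = 859.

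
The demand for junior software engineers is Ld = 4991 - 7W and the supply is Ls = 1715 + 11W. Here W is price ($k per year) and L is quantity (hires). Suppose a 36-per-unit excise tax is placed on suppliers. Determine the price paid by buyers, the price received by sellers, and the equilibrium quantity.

Suppliers keep W_s = W_b - 36 per unit, so supply in terms of the buyer price is Ls = 1319 + 11W_b.
Set Ld = Ls: 4991 - 7W_b = 1319 + 11W_b, so 3672 = 18W_b and W_b = 204.
So W_s = 168 and the quantity traded is L = 4991 - 7(204) = 3563.

W_b = 204, W_s = 168, L = 3563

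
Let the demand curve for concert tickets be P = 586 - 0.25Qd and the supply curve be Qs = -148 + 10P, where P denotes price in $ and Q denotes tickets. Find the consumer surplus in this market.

Solving each curve for Q: Qd = 2344 - 4P.
At equilibrium Qd = Qs, so 2344 - 4P = -148 + 10P; collecting terms, 2492 = 14P and P* = 178.
Substitute back: Q* = 2344 - 4(178) = 1632.
Demand choke price (Qd = 0): P = 2344/4 = 586. Consumer surplus = ½ × (586 - 178) × 1632 = 332928.

Consumer surplus = 332928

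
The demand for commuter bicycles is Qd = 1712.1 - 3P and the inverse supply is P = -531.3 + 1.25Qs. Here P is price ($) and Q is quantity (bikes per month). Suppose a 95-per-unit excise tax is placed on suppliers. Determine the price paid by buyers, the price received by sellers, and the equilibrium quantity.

P_b = 358.7, P_s = 263.7, Q = 636

Rewriting in direct form: Qs = 425.04 + 0.8P.
With a tax of 95 on suppliers, they supply based on the net price P_s = P_b - 95, so Qs = 349.04 + 0.8P_b.
Set Qd = Qs: 1712.1 - 3P_b = 349.04 + 0.8P_b, so 1363.06 = 3.8P_b and P_b = 358.7.
So P_s = 263.7 and the quantity traded is Q = 1712.1 - 3(358.7) = 636.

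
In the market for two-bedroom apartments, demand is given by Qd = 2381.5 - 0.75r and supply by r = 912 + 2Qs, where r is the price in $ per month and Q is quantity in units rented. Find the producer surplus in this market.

Producer surplus = 461041

Inverting to quantity form: Qs = -456 + 0.5r.
Equating demand and supply, 2381.5 - 0.75r = -456 + 0.5r gives 1.25r = 2837.5, so r* = 2270.
Plugging r* into demand: Q* = 2381.5 - 0.75(2270) = 679.
Supply choke price (Qs = 0): r = 912. Producer surplus = ½ × (2270 - 912) × 679 = 461041.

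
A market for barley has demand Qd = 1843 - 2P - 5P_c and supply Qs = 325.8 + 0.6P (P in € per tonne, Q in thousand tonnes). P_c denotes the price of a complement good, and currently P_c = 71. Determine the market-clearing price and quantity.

P* = 447, Q* = 594

With P_c = 71, demand is Qd = 1488 - 2P.
At equilibrium Qd = Qs, so 1488 - 2P = 325.8 + 0.6P; collecting terms, 1162.2 = 2.6P and P* = 447.
Substitute back: Q* = 1488 - 2(447) = 594.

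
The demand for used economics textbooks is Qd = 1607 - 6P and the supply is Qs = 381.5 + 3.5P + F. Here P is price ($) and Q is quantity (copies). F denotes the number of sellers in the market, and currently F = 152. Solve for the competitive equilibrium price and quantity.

P* = 113, Q* = 929

With F = 152, supply is Qs = 533.5 + 3.5P.
At equilibrium Qd = Qs, so 1607 - 6P = 533.5 + 3.5P; collecting terms, 1073.5 = 9.5P and P* = 113.
Then Q* = 1607 - 6(113) = 929.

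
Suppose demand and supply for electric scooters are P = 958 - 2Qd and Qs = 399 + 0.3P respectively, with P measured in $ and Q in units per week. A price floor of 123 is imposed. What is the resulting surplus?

Inverting to quantity form: Qd = 479 - 0.5P.
Evaluating both curves at the floor price 123 gives Qd = 417.5, Qs = 435.9.
Surplus = Qs - Qd = 435.9 - 417.5 = 18.4.

Surplus = 18.4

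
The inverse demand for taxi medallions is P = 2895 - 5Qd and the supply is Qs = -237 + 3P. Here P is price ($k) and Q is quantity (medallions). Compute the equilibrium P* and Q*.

P* = 255, Q* = 528

In direct form, Qd = 579 - 0.2P.
The market clears where 579 - 0.2P = -237 + 3P. Rearranging, 3.2P = 816, hence P* = 255.
Plugging P* into demand: Q* = 579 - 0.2(255) = 528.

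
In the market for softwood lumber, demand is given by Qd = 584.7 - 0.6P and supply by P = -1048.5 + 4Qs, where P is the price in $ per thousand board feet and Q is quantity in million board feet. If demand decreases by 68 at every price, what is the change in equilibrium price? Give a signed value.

In direct form, Qs = 262.125 + 0.25P.
Set Qd = Qs: 584.7 - 0.6P = 262.125 + 0.25P, so 322.575 = 0.85P and P* = 379.5.
Plugging P* into demand: Q* = 584.7 - 0.6(379.5) = 357.
After the shift, demand is Qd = 516.7 - 0.6P.
The new intersection has 254.575 = 0.85P, i.e. P = 299.5, Q = 337.
ΔP = 299.5 - 379.5 = -80.

ΔP = -80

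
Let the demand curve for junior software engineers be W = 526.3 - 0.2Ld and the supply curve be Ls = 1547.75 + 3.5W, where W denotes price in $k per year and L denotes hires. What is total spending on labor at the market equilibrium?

Total spending on labor = 254235

Inverting to quantity form: Ld = 2631.5 - 5W.
The market clears where 2631.5 - 5W = 1547.75 + 3.5W. Rearranging, 8.5W = 1083.75, hence W* = 127.5.
Plugging W* into demand: L* = 2631.5 - 5(127.5) = 1994.
Total spending on labor = W* × L* = 127.5 × 1994 = 254235.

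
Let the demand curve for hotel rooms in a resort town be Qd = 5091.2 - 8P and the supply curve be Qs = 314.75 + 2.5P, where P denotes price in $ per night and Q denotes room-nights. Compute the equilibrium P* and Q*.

At equilibrium Qd = Qs, so 5091.2 - 8P = 314.75 + 2.5P; collecting terms, 4776.45 = 10.5P and P* = 454.9.
From the demand curve, Q* = 5091.2 - 8(454.9) = 1452.

P* = 454.9, Q* = 1452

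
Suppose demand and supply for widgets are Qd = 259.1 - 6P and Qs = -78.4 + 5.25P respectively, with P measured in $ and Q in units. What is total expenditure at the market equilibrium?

Total expenditure = 2373

At equilibrium Qd = Qs, so 259.1 - 6P = -78.4 + 5.25P; collecting terms, 337.5 = 11.25P and P* = 30.
From the demand curve, Q* = 259.1 - 6(30) = 79.1.
Total expenditure = P* × Q* = 30 × 79.1 = 2373.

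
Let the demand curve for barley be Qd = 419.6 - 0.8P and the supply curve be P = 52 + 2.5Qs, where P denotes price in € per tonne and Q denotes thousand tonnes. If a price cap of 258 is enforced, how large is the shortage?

Solving each curve for Q: Qs = -20.8 + 0.4P.
Evaluating both curves at the ceiling price 258 gives Qd = 213.2, Qs = 82.4.
Shortage = Qd - Qs = 213.2 - 82.4 = 130.8.

Shortage = 130.8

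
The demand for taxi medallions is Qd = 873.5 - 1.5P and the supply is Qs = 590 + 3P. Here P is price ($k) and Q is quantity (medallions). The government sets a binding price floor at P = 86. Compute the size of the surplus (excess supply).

Surplus = 103.5

At P = 86: Qd = 744.5 and Qs = 848.
Surplus = Qs - Qd = 848 - 744.5 = 103.5.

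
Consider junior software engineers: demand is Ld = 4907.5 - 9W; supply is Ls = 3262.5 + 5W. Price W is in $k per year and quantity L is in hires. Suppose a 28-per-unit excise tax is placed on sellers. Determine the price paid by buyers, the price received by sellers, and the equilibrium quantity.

W_b = 127.5, W_s = 99.5, L = 3760

Sellers keep W_s = W_b - 28 per unit, so supply in terms of the buyer price is Ls = 3122.5 + 5W_b.
Set Ld = Ls: 4907.5 - 9W_b = 3122.5 + 5W_b, so 1785 = 14W_b and W_b = 127.5.
So W_s = 99.5 and the quantity traded is L = 4907.5 - 9(127.5) = 3760.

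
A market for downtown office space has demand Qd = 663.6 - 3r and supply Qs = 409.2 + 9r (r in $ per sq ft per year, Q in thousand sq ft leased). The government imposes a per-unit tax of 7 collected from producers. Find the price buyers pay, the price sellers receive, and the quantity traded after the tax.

r_b = 26.45, r_s = 19.45, Q = 584.25

With a tax of 7 on producers, they supply based on the net price r_s = r_b - 7, so Qs = 346.2 + 9r_b.
Equate demand and the shifted supply: 663.6 - 3r_b = 346.2 + 9r_b, giving 12r_b = 317.4, so r_b = 26.45.
Then r_s = 26.45 - 7 = 19.45 and Q = 663.6 - 3(26.45) = 584.25.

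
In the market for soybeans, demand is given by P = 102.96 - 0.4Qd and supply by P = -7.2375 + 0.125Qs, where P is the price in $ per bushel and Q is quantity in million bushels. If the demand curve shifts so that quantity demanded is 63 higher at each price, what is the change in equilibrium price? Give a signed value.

ΔP = 6

Solving each curve for Q: Qd = 257.4 - 2.5P and Qs = 57.9 + 8P.
Equating demand and supply, 257.4 - 2.5P = 57.9 + 8P gives 10.5P = 199.5, so P* = 19.
Plugging P* into demand: Q* = 257.4 - 2.5(19) = 209.9.
After the shift, demand is Qd = 320.4 - 2.5P.
New equilibrium: 262.5 = 10.5P, so P = 25 and Q = 257.9.
ΔP = 25 - 19 = 6.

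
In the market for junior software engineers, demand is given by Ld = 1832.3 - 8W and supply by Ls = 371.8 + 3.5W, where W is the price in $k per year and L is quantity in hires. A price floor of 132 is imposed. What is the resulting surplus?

Surplus = 57.5

With W fixed at 132, quantity demanded is 776.3 and quantity supplied is 833.8.
Surplus = Ls - Ld = 833.8 - 776.3 = 57.5.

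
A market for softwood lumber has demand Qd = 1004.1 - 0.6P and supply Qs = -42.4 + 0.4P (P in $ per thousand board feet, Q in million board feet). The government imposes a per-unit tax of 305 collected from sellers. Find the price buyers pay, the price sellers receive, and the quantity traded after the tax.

Sellers keep P_s = P_b - 305 per unit, so supply in terms of the buyer price is Qs = -164.4 + 0.4P_b.
Set Qd = Qs: 1004.1 - 0.6P_b = -164.4 + 0.4P_b, so 1168.5 = P_b and P_b = 1168.5.
Then P_s = 1168.5 - 305 = 863.5 and Q = 1004.1 - 0.6(1168.5) = 303.

P_b = 1168.5, P_s = 863.5, Q = 303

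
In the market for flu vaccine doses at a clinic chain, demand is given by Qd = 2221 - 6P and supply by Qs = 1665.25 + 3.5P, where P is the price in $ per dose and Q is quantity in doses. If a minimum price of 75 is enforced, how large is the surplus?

Surplus = 156.75

Evaluating both curves at the floor price 75 gives Qd = 1771, Qs = 1927.75.
Surplus = Qs - Qd = 1927.75 - 1771 = 156.75.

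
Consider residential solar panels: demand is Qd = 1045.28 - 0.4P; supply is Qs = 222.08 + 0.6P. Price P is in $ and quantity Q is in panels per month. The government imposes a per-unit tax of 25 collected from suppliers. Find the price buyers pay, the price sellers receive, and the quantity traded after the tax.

P_b = 838.2, P_s = 813.2, Q = 710

Suppliers keep P_s = P_b - 25 per unit, so supply in terms of the buyer price is Qs = 207.08 + 0.6P_b.
Market clearing requires 1045.28 - 0.4P_b = 207.08 + 0.6P_b; hence 838.2 = P_b and P_b = 838.2.
Then P_s = 838.2 - 25 = 813.2 and Q = 1045.28 - 0.4(838.2) = 710.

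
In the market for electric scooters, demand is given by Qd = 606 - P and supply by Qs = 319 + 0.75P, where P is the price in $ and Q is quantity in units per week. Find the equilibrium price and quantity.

The market clears where 606 - P = 319 + 0.75P. Rearranging, 1.75P = 287, hence P* = 164.
From the demand curve, Q* = 606 - 164 = 442.

P* = 164, Q* = 442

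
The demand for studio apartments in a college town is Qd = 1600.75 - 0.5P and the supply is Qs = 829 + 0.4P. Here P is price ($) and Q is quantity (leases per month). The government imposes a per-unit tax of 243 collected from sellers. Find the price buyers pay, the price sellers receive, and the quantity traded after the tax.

P_b = 965.5, P_s = 722.5, Q = 1118

The tax drives a wedge P_b - P_s = 243. Substituting P_s = P_b - 243 into supply: Qs = 731.8 + 0.4P_b.
Equate demand and the shifted supply: 1600.75 - 0.5P_b = 731.8 + 0.4P_b, giving 0.9P_b = 868.95, so P_b = 965.5.
So P_s = 722.5 and the quantity traded is Q = 1600.75 - 0.5(965.5) = 1118.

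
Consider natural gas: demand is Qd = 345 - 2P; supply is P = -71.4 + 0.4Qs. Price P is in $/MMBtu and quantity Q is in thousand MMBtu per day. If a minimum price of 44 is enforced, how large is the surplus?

Inverting to quantity form: Qs = 178.5 + 2.5P.
Evaluating both curves at the floor price 44 gives Qd = 257, Qs = 288.5.
Surplus = Qs - Qd = 288.5 - 257 = 31.5.

Surplus = 31.5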